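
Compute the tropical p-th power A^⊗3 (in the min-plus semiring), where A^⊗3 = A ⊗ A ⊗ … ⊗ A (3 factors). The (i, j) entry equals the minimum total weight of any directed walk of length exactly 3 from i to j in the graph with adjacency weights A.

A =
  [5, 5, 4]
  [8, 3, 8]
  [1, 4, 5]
A^⊗3 =
  [10, 10, 9]
  [12, 9, 13]
  [6, 9, 10]

Each entry (A^⊗3)_ij equals the minimum over all length-3 walks i = v_0 → v_1 → … → v_3 = j of Σ_t A[v_t][v_{t+1}]. For example, for (i, j) = (0, 2) we minimise over 9 possible intermediate vertex sequences; the minimum is 9, attained along the walk 0 → 2 → 0 → 2.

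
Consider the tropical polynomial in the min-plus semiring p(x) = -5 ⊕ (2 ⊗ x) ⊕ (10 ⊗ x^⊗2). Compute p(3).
p(3) = -5

A tropical monomial a ⊗ x^⊗i evaluates to a + i · x. Evaluating each term at x = 3:
  Term 0 contributes -5 + 0 · 3 = -5
  Term 1 contributes 2 + 1 · 3 = 5
  Term 2 contributes 10 + 2 · 3 = 16
p(3) = ⊕ of these = min[-5, 5, 16] = -5.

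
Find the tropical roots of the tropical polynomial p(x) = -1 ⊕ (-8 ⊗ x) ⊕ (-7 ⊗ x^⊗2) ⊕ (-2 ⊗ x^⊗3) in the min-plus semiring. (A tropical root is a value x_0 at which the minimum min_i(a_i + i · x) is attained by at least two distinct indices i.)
Roots: {-5, -1, 7}

Each tropical root is a break point of the lower envelope of the lines y = a_i + i · x (there are 4 lines, with slopes 0, 1, ..., 3). Only the lines that attain the minimum somewhere contribute to roots; other lines are dominated. Here the surviving (envelope) indices are i = 3, i = 2, i = 1, i = 0.
Intersections between consecutive envelope lines give the roots: for adjacent envelope indices i < j the intersection is x = (a_i − a_j) / (j − i). Reading off the sorted break points: {-5, -1, 7}.
Verification: at each break x_0, at least two indices attain the minimum of min_i(a_i + i · x_0).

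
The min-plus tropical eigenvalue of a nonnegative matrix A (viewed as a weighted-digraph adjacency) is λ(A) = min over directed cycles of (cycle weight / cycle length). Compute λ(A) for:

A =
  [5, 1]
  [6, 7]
λ(A) = 7/2

Enumerate directed cycles and compute their means (weight / length). Sample:
  cycle 0 → 0: weight = 5, length = 1, mean = 5/1 ≈ 5.000
  cycle 1 → 1: weight = 7, length = 1, mean = 7/1 ≈ 7.000
  cycle 0 → 1 → 0: weight = 7, length = 2, mean = 7/2 ≈ 3.500
  cycle 1 → 0 → 1: weight = 7, length = 2, mean = 7/2 ≈ 3.500
Minimum mean = 3.500, attained e.g. along the cycle 0 → 1 → 0 with weight 7 and length 2. So λ(A) = 7/2 = 7/2.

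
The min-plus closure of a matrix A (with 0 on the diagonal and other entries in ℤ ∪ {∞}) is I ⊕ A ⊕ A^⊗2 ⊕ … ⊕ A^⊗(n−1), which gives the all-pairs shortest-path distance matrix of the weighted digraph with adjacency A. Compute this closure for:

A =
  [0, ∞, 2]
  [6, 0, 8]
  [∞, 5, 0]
Closure =
  [0, 7, 2]
  [6, 0, 8]
  [11, 5, 0]

This is the Floyd-Warshall all-pairs shortest-path computation. For each intermediate vertex k = 0, 1, …, 2, update dist[i][j] ← min(dist[i][j], dist[i][k] + dist[k][j]). The final matrix gives, for each (i, j), the minimum total weight of any directed path from i to j (possibly empty when i = j).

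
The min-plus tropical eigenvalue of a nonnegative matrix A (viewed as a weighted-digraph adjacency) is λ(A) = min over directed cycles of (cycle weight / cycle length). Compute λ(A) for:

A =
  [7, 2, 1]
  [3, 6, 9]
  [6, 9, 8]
λ(A) = 5/2

Enumerate directed cycles and compute their means (weight / length). Sample:
  cycle 0 → 0: weight = 7, length = 1, mean = 7/1 ≈ 7.000
  cycle 1 → 1: weight = 6, length = 1, mean = 6/1 ≈ 6.000
  cycle 2 → 2: weight = 8, length = 1, mean = 8/1 ≈ 8.000
  cycle 0 → 1 → 0: weight = 5, length = 2, mean = 5/2 ≈ 2.500
  cycle 0 → 2 → 0: weight = 7, length = 2, mean = 7/2 ≈ 3.500
  cycle 1 → 0 → 1: weight = 5, length = 2, mean = 5/2 ≈ 2.500
Minimum mean = 2.500, attained e.g. along the cycle 0 → 1 → 0 with weight 5 and length 2. So λ(A) = 5/2 = 5/2.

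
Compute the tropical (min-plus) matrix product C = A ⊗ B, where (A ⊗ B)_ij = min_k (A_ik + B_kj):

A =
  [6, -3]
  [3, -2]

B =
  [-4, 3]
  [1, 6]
A ⊗ B =
  [-2, 3]
  [-1, 4]

Apply the min-plus product entry-by-entry:
  C[0][0] = min over k of (A[0][0] + B[0][0] = 6 + -4 = 2, A[0][1] + B[1][0] = -3 + 1 = -2) = -2 (attained at k = 1)
  C[0][1] = min over k of (A[0][0] + B[0][1] = 6 + 3 = 9, A[0][1] + B[1][1] = -3 + 6 = 3) = 3 (attained at k = 1)
  C[1][0] = min over k of (A[1][0] + B[0][0] = 3 + -4 = -1, A[1][1] + B[1][0] = -2 + 1 = -1) = -1 (attained at k = 0)
  C[1][1] = min over k of (A[1][0] + B[0][1] = 3 + 3 = 6, A[1][1] + B[1][1] = -2 + 6 = 4) = 4 (attained at k = 1)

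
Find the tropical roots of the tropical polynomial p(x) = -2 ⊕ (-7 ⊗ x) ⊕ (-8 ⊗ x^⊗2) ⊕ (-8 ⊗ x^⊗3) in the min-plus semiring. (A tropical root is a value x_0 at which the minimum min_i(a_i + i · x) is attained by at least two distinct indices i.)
Roots: {0, 1, 5}

Each tropical root is a break point of the lower envelope of the lines y = a_i + i · x (there are 4 lines, with slopes 0, 1, ..., 3). Only the lines that attain the minimum somewhere contribute to roots; other lines are dominated. Here the surviving (envelope) indices are i = 3, i = 2, i = 1, i = 0.
Intersections between consecutive envelope lines give the roots: for adjacent envelope indices i < j the intersection is x = (a_i − a_j) / (j − i). Reading off the sorted break points: {0, 1, 5}.
Verification: at each break x_0, at least two indices attain the minimum of min_i(a_i + i · x_0).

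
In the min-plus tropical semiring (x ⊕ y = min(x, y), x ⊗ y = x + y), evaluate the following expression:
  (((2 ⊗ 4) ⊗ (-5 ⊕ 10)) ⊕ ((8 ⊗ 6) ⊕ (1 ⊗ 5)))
(((2 ⊗ 4) ⊗ (-5 ⊕ 10)) ⊕ ((8 ⊗ 6) ⊕ (1 ⊗ 5))) = 1

Expand innermost to outermost. Recall ⊕ takes the minimum of its arguments and ⊗ takes their sum. Working out the expression (((2 ⊗ 4) ⊗ (-5 ⊕ 10)) ⊕ ((8 ⊗ 6) ⊕ (1 ⊗ 5))) gives 1.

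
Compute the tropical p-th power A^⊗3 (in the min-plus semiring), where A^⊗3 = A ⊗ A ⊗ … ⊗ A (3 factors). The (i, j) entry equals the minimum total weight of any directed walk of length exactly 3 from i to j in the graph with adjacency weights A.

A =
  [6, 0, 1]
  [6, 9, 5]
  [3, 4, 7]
A^⊗3 =
  [8, 4, 5]
  [10, 8, 9]
  [7, 8, 8]

Each entry (A^⊗3)_ij equals the minimum over all length-3 walks i = v_0 → v_1 → … → v_3 = j of Σ_t A[v_t][v_{t+1}]. For example, for (i, j) = (0, 2) we minimise over 9 possible intermediate vertex sequences; the minimum is 5, attained along the walk 0 → 2 → 0 → 2.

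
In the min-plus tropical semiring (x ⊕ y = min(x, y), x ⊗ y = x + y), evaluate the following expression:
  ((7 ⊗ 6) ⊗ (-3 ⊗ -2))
((7 ⊗ 6) ⊗ (-3 ⊗ -2)) = 8

Expand innermost to outermost. Recall ⊕ takes the minimum of its arguments and ⊗ takes their sum. Working out the expression ((7 ⊗ 6) ⊗ (-3 ⊗ -2)) gives 8.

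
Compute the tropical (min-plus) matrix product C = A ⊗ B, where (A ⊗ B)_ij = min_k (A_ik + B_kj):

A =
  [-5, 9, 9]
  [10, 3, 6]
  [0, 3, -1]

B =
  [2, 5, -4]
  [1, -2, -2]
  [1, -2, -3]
A ⊗ B =
  [-3, 0, -9]
  [4, 1, 1]
  [0, -3, -4]

Apply the min-plus product entry-by-entry:
  C[0][0] = min over k of (A[0][0] + B[0][0] = -5 + 2 = -3, A[0][1] + B[1][0] = 9 + 1 = 10, A[0][2] + B[2][0] = 9 + 1 = 10) = -3 (attained at k = 0)
  C[0][1] = min over k of (A[0][0] + B[0][1] = -5 + 5 = 0, A[0][1] + B[1][1] = 9 + -2 = 7, A[0][2] + B[2][1] = 9 + -2 = 7) = 0 (attained at k = 0)
  C[0][2] = min over k of (A[0][0] + B[0][2] = -5 + -4 = -9, A[0][1] + B[1][2] = 9 + -2 = 7, A[0][2] + B[2][2] = 9 + -3 = 6) = -9 (attained at k = 0)
  C[1][0] = min over k of (A[1][0] + B[0][0] = 10 + 2 = 12, A[1][1] + B[1][0] = 3 + 1 = 4, A[1][2] + B[2][0] = 6 + 1 = 7) = 4 (attained at k = 1)
  C[1][1] = min over k of (A[1][0] + B[0][1] = 10 + 5 = 15, A[1][1] + B[1][1] = 3 + -2 = 1, A[1][2] + B[2][1] = 6 + -2 = 4) = 1 (attained at k = 1)
  C[1][2] = min over k of (A[1][0] + B[0][2] = 10 + -4 = 6, A[1][1] + B[1][2] = 3 + -2 = 1, A[1][2] + B[2][2] = 6 + -3 = 3) = 1 (attained at k = 1)
  C[2][0] = min over k of (A[2][0] + B[0][0] = 0 + 2 = 2, A[2][1] + B[1][0] = 3 + 1 = 4, A[2][2] + B[2][0] = -1 + 1 = 0) = 0 (attained at k = 2)
  C[2][1] = min over k of (A[2][0] + B[0][1] = 0 + 5 = 5, A[2][1] + B[1][1] = 3 + -2 = 1, A[2][2] + B[2][1] = -1 + -2 = -3) = -3 (attained at k = 2)
  C[2][2] = min over k of (A[2][0] + B[0][2] = 0 + -4 = -4, A[2][1] + B[1][2] = 3 + -2 = 1, A[2][2] + B[2][2] = -1 + -3 = -4) = -4 (attained at k = 0)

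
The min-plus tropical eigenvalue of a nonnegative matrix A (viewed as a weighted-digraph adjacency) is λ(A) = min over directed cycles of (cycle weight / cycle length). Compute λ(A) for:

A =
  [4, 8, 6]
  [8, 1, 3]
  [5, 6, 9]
λ(A) = 1

Enumerate directed cycles and compute their means (weight / length). Sample:
  cycle 0 → 0: weight = 4, length = 1, mean = 4/1 ≈ 4.000
  cycle 1 → 1: weight = 1, length = 1, mean = 1/1 ≈ 1.000
  cycle 2 → 2: weight = 9, length = 1, mean = 9/1 ≈ 9.000
  cycle 0 → 1 → 0: weight = 16, length = 2, mean = 16/2 ≈ 8.000
  cycle 0 → 2 → 0: weight = 11, length = 2, mean = 11/2 ≈ 5.500
  cycle 1 → 0 → 1: weight = 16, length = 2, mean = 16/2 ≈ 8.000
Minimum mean = 1.000, attained e.g. along the cycle 1 → 1 with weight 1 and length 1. So λ(A) = 1/1 = 1.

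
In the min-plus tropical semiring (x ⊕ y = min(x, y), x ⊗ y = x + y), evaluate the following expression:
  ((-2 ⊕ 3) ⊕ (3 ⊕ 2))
((-2 ⊕ 3) ⊕ (3 ⊕ 2)) = -2

Expand innermost to outermost. Recall ⊕ takes the minimum of its arguments and ⊗ takes their sum. Working out the expression ((-2 ⊕ 3) ⊕ (3 ⊕ 2)) gives -2.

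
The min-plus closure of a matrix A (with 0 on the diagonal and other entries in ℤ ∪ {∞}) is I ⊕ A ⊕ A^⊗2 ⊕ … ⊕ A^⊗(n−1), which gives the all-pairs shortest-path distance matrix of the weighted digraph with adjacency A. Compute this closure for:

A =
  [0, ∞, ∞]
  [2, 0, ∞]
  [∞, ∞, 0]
Closure =
  [0, ∞, ∞]
  [2, 0, ∞]
  [∞, ∞, 0]

This is the Floyd-Warshall all-pairs shortest-path computation. For each intermediate vertex k = 0, 1, …, 2, update dist[i][j] ← min(dist[i][j], dist[i][k] + dist[k][j]). The final matrix gives, for each (i, j), the minimum total weight of any directed path from i to j (possibly empty when i = j).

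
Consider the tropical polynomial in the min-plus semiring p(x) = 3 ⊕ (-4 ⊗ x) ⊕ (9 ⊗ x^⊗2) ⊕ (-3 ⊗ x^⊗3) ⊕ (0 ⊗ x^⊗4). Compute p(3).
p(3) = -1

A tropical monomial a ⊗ x^⊗i evaluates to a + i · x. Evaluating each term at x = 3:
  Term 0 contributes 3 + 0 · 3 = 3
  Term 1 contributes -4 + 1 · 3 = -1
  Term 2 contributes 9 + 2 · 3 = 15
  Term 3 contributes -3 + 3 · 3 = 6
  Term 4 contributes 0 + 4 · 3 = 12
p(3) = ⊕ of these = min[3, -1, 15, 6, 12] = -1.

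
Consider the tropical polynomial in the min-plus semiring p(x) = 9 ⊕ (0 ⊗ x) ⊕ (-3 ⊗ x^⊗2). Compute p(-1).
p(-1) = -5

A tropical monomial a ⊗ x^⊗i evaluates to a + i · x. Evaluating each term at x = -1:
  Term 0 contributes 9 + 0 · -1 = 9
  Term 1 contributes 0 + 1 · -1 = -1
  Term 2 contributes -3 + 2 · -1 = -5
p(-1) = ⊕ of these = min[9, -1, -5] = -5.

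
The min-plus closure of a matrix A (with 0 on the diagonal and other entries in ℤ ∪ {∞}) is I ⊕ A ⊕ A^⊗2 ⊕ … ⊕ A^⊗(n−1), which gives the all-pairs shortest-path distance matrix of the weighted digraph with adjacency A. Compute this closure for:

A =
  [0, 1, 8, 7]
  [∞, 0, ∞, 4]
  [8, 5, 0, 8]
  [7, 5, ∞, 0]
Closure =
  [0, 1, 8, 5]
  [11, 0, 19, 4]
  [8, 5, 0, 8]
  [7, 5, 15, 0]

This is the Floyd-Warshall all-pairs shortest-path computation. For each intermediate vertex k = 0, 1, …, 3, update dist[i][j] ← min(dist[i][j], dist[i][k] + dist[k][j]). The final matrix gives, for each (i, j), the minimum total weight of any directed path from i to j (possibly empty when i = j).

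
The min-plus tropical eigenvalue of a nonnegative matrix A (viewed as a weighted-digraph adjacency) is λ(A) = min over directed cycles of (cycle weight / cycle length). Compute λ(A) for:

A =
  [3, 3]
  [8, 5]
λ(A) = 3

Enumerate directed cycles and compute their means (weight / length). Sample:
  cycle 0 → 0: weight = 3, length = 1, mean = 3/1 ≈ 3.000
  cycle 1 → 1: weight = 5, length = 1, mean = 5/1 ≈ 5.000
  cycle 0 → 1 → 0: weight = 11, length = 2, mean = 11/2 ≈ 5.500
  cycle 1 → 0 → 1: weight = 11, length = 2, mean = 11/2 ≈ 5.500
Minimum mean = 3.000, attained e.g. along the cycle 0 → 0 with weight 3 and length 1. So λ(A) = 3/1 = 3.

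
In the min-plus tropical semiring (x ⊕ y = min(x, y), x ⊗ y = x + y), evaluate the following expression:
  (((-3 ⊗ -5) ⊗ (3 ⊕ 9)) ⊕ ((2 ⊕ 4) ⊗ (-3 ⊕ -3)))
(((-3 ⊗ -5) ⊗ (3 ⊕ 9)) ⊕ ((2 ⊕ 4) ⊗ (-3 ⊕ -3))) = -5

Expand innermost to outermost. Recall ⊕ takes the minimum of its arguments and ⊗ takes their sum. Working out the expression (((-3 ⊗ -5) ⊗ (3 ⊕ 9)) ⊕ ((2 ⊕ 4) ⊗ (-3 ⊕ -3))) gives -5.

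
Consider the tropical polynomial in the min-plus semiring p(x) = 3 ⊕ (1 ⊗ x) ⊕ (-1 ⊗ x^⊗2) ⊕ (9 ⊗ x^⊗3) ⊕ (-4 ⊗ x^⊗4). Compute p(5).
p(5) = 3

A tropical monomial a ⊗ x^⊗i evaluates to a + i · x. Evaluating each term at x = 5:
  Term 0 contributes 3 + 0 · 5 = 3
  Term 1 contributes 1 + 1 · 5 = 6
  Term 2 contributes -1 + 2 · 5 = 9
  Term 3 contributes 9 + 3 · 5 = 24
  Term 4 contributes -4 + 4 · 5 = 16
p(5) = ⊕ of these = min[3, 6, 9, 24, 16] = 3.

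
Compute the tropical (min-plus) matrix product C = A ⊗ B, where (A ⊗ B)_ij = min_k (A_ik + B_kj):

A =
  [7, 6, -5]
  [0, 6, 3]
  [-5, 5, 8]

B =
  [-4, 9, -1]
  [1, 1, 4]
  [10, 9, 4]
A ⊗ B =
  [3, 4, -1]
  [-4, 7, -1]
  [-9, 4, -6]

Apply the min-plus product entry-by-entry:
  C[0][0] = min over k of (A[0][0] + B[0][0] = 7 + -4 = 3, A[0][1] + B[1][0] = 6 + 1 = 7, A[0][2] + B[2][0] = -5 + 10 = 5) = 3 (attained at k = 0)
  C[0][1] = min over k of (A[0][0] + B[0][1] = 7 + 9 = 16, A[0][1] + B[1][1] = 6 + 1 = 7, A[0][2] + B[2][1] = -5 + 9 = 4) = 4 (attained at k = 2)
  C[0][2] = min over k of (A[0][0] + B[0][2] = 7 + -1 = 6, A[0][1] + B[1][2] = 6 + 4 = 10, A[0][2] + B[2][2] = -5 + 4 = -1) = -1 (attained at k = 2)
  C[1][0] = min over k of (A[1][0] + B[0][0] = 0 + -4 = -4, A[1][1] + B[1][0] = 6 + 1 = 7, A[1][2] + B[2][0] = 3 + 10 = 13) = -4 (attained at k = 0)
  C[1][1] = min over k of (A[1][0] + B[0][1] = 0 + 9 = 9, A[1][1] + B[1][1] = 6 + 1 = 7, A[1][2] + B[2][1] = 3 + 9 = 12) = 7 (attained at k = 1)
  C[1][2] = min over k of (A[1][0] + B[0][2] = 0 + -1 = -1, A[1][1] + B[1][2] = 6 + 4 = 10, A[1][2] + B[2][2] = 3 + 4 = 7) = -1 (attained at k = 0)
  C[2][0] = min over k of (A[2][0] + B[0][0] = -5 + -4 = -9, A[2][1] + B[1][0] = 5 + 1 = 6, A[2][2] + B[2][0] = 8 + 10 = 18) = -9 (attained at k = 0)
  C[2][1] = min over k of (A[2][0] + B[0][1] = -5 + 9 = 4, A[2][1] + B[1][1] = 5 + 1 = 6, A[2][2] + B[2][1] = 8 + 9 = 17) = 4 (attained at k = 0)
  C[2][2] = min over k of (A[2][0] + B[0][2] = -5 + -1 = -6, A[2][1] + B[1][2] = 5 + 4 = 9, A[2][2] + B[2][2] = 8 + 4 = 12) = -6 (attained at k = 0)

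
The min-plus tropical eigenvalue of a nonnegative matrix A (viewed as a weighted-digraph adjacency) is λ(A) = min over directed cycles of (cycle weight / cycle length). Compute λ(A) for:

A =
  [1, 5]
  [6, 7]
λ(A) = 1

Enumerate directed cycles and compute their means (weight / length). Sample:
  cycle 0 → 0: weight = 1, length = 1, mean = 1/1 ≈ 1.000
  cycle 1 → 1: weight = 7, length = 1, mean = 7/1 ≈ 7.000
  cycle 0 → 1 → 0: weight = 11, length = 2, mean = 11/2 ≈ 5.500
  cycle 1 → 0 → 1: weight = 11, length = 2, mean = 11/2 ≈ 5.500
Minimum mean = 1.000, attained e.g. along the cycle 0 → 0 with weight 1 and length 1. So λ(A) = 1/1 = 1.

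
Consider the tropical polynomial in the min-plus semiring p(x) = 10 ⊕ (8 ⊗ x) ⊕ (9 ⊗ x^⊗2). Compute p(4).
p(4) = 10

A tropical monomial a ⊗ x^⊗i evaluates to a + i · x. Evaluating each term at x = 4:
  Term 0 contributes 10 + 0 · 4 = 10
  Term 1 contributes 8 + 1 · 4 = 12
  Term 2 contributes 9 + 2 · 4 = 17
p(4) = ⊕ of these = min[10, 12, 17] = 10.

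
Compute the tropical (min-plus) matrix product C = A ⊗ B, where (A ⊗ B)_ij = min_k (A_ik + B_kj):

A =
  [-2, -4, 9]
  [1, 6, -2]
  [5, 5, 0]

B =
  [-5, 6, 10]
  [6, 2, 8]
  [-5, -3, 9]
A ⊗ B =
  [-7, -2, 4]
  [-7, -5, 7]
  [-5, -3, 9]

Apply the min-plus product entry-by-entry:
  C[0][0] = min over k of (A[0][0] + B[0][0] = -2 + -5 = -7, A[0][1] + B[1][0] = -4 + 6 = 2, A[0][2] + B[2][0] = 9 + -5 = 4) = -7 (attained at k = 0)
  C[0][1] = min over k of (A[0][0] + B[0][1] = -2 + 6 = 4, A[0][1] + B[1][1] = -4 + 2 = -2, A[0][2] + B[2][1] = 9 + -3 = 6) = -2 (attained at k = 1)
  C[0][2] = min over k of (A[0][0] + B[0][2] = -2 + 10 = 8, A[0][1] + B[1][2] = -4 + 8 = 4, A[0][2] + B[2][2] = 9 + 9 = 18) = 4 (attained at k = 1)
  C[1][0] = min over k of (A[1][0] + B[0][0] = 1 + -5 = -4, A[1][1] + B[1][0] = 6 + 6 = 12, A[1][2] + B[2][0] = -2 + -5 = -7) = -7 (attained at k = 2)
  C[1][1] = min over k of (A[1][0] + B[0][1] = 1 + 6 = 7, A[1][1] + B[1][1] = 6 + 2 = 8, A[1][2] + B[2][1] = -2 + -3 = -5) = -5 (attained at k = 2)
  C[1][2] = min over k of (A[1][0] + B[0][2] = 1 + 10 = 11, A[1][1] + B[1][2] = 6 + 8 = 14, A[1][2] + B[2][2] = -2 + 9 = 7) = 7 (attained at k = 2)
  C[2][0] = min over k of (A[2][0] + B[0][0] = 5 + -5 = 0, A[2][1] + B[1][0] = 5 + 6 = 11, A[2][2] + B[2][0] = 0 + -5 = -5) = -5 (attained at k = 2)
  C[2][1] = min over k of (A[2][0] + B[0][1] = 5 + 6 = 11, A[2][1] + B[1][1] = 5 + 2 = 7, A[2][2] + B[2][1] = 0 + -3 = -3) = -3 (attained at k = 2)
  C[2][2] = min over k of (A[2][0] + B[0][2] = 5 + 10 = 15, A[2][1] + B[1][2] = 5 + 8 = 13, A[2][2] + B[2][2] = 0 + 9 = 9) = 9 (attained at k = 2)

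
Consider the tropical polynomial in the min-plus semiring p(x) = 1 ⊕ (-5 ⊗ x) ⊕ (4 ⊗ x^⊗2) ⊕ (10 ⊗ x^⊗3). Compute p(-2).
p(-2) = -7

A tropical monomial a ⊗ x^⊗i evaluates to a + i · x. Evaluating each term at x = -2:
  Term 0 contributes 1 + 0 · -2 = 1
  Term 1 contributes -5 + 1 · -2 = -7
  Term 2 contributes 4 + 2 · -2 = 0
  Term 3 contributes 10 + 3 · -2 = 4
p(-2) = ⊕ of these = min[1, -7, 0, 4] = -7.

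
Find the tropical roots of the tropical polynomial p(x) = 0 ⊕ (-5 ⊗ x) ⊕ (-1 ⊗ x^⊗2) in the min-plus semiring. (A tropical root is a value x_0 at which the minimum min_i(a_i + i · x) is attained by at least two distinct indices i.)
Roots: {-4, 5}

Each tropical root is a break point of the lower envelope of the lines y = a_i + i · x (there are 3 lines, with slopes 0, 1, ..., 2). Only the lines that attain the minimum somewhere contribute to roots; other lines are dominated. Here the surviving (envelope) indices are i = 2, i = 1, i = 0.
Intersections between consecutive envelope lines give the roots: for adjacent envelope indices i < j the intersection is x = (a_i − a_j) / (j − i). Reading off the sorted break points: {-4, 5}.
Verification: at each break x_0, at least two indices attain the minimum of min_i(a_i + i · x_0).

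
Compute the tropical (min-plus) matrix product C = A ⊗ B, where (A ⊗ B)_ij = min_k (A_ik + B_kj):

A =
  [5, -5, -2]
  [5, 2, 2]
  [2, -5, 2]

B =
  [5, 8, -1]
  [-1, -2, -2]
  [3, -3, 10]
A ⊗ B =
  [-6, -7, -7]
  [1, -1, 0]
  [-6, -7, -7]

Apply the min-plus product entry-by-entry:
  C[0][0] = min over k of (A[0][0] + B[0][0] = 5 + 5 = 10, A[0][1] + B[1][0] = -5 + -1 = -6, A[0][2] + B[2][0] = -2 + 3 = 1) = -6 (attained at k = 1)
  C[0][1] = min over k of (A[0][0] + B[0][1] = 5 + 8 = 13, A[0][1] + B[1][1] = -5 + -2 = -7, A[0][2] + B[2][1] = -2 + -3 = -5) = -7 (attained at k = 1)
  C[0][2] = min over k of (A[0][0] + B[0][2] = 5 + -1 = 4, A[0][1] + B[1][2] = -5 + -2 = -7, A[0][2] + B[2][2] = -2 + 10 = 8) = -7 (attained at k = 1)
  C[1][0] = min over k of (A[1][0] + B[0][0] = 5 + 5 = 10, A[1][1] + B[1][0] = 2 + -1 = 1, A[1][2] + B[2][0] = 2 + 3 = 5) = 1 (attained at k = 1)
  C[1][1] = min over k of (A[1][0] + B[0][1] = 5 + 8 = 13, A[1][1] + B[1][1] = 2 + -2 = 0, A[1][2] + B[2][1] = 2 + -3 = -1) = -1 (attained at k = 2)
  C[1][2] = min over k of (A[1][0] + B[0][2] = 5 + -1 = 4, A[1][1] + B[1][2] = 2 + -2 = 0, A[1][2] + B[2][2] = 2 + 10 = 12) = 0 (attained at k = 1)
  C[2][0] = min over k of (A[2][0] + B[0][0] = 2 + 5 = 7, A[2][1] + B[1][0] = -5 + -1 = -6, A[2][2] + B[2][0] = 2 + 3 = 5) = -6 (attained at k = 1)
  C[2][1] = min over k of (A[2][0] + B[0][1] = 2 + 8 = 10, A[2][1] + B[1][1] = -5 + -2 = -7, A[2][2] + B[2][1] = 2 + -3 = -1) = -7 (attained at k = 1)
  C[2][2] = min over k of (A[2][0] + B[0][2] = 2 + -1 = 1, A[2][1] + B[1][2] = -5 + -2 = -7, A[2][2] + B[2][2] = 2 + 10 = 12) = -7 (attained at k = 1)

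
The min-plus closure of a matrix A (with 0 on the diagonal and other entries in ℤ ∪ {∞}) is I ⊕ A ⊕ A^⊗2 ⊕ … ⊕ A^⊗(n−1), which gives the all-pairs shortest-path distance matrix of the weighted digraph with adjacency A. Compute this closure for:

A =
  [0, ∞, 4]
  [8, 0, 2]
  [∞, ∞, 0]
Closure =
  [0, ∞, 4]
  [8, 0, 2]
  [∞, ∞, 0]

This is the Floyd-Warshall all-pairs shortest-path computation. For each intermediate vertex k = 0, 1, …, 2, update dist[i][j] ← min(dist[i][j], dist[i][k] + dist[k][j]). The final matrix gives, for each (i, j), the minimum total weight of any directed path from i to j (possibly empty when i = j).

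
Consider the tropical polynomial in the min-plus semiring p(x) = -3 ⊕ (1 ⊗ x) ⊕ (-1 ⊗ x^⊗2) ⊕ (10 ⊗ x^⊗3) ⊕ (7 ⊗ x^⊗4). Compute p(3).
p(3) = -3

A tropical monomial a ⊗ x^⊗i evaluates to a + i · x. Evaluating each term at x = 3:
  Term 0 contributes -3 + 0 · 3 = -3
  Term 1 contributes 1 + 1 · 3 = 4
  Term 2 contributes -1 + 2 · 3 = 5
  Term 3 contributes 10 + 3 · 3 = 19
  Term 4 contributes 7 + 4 · 3 = 19
p(3) = ⊕ of these = min[-3, 4, 5, 19, 19] = -3.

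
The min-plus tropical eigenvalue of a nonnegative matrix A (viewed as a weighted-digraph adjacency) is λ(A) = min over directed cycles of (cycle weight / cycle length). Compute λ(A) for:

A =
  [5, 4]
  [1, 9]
λ(A) = 5/2

Enumerate directed cycles and compute their means (weight / length). Sample:
  cycle 0 → 0: weight = 5, length = 1, mean = 5/1 ≈ 5.000
  cycle 1 → 1: weight = 9, length = 1, mean = 9/1 ≈ 9.000
  cycle 0 → 1 → 0: weight = 5, length = 2, mean = 5/2 ≈ 2.500
  cycle 1 → 0 → 1: weight = 5, length = 2, mean = 5/2 ≈ 2.500
Minimum mean = 2.500, attained e.g. along the cycle 0 → 1 → 0 with weight 5 and length 2. So λ(A) = 5/2 = 5/2.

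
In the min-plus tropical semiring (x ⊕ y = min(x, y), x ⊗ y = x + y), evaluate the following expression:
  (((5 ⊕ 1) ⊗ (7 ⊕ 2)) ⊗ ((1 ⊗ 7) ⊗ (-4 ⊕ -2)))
(((5 ⊕ 1) ⊗ (7 ⊕ 2)) ⊗ ((1 ⊗ 7) ⊗ (-4 ⊕ -2))) = 7

Expand innermost to outermost. Recall ⊕ takes the minimum of its arguments and ⊗ takes their sum. Working out the expression (((5 ⊕ 1) ⊗ (7 ⊕ 2)) ⊗ ((1 ⊗ 7) ⊗ (-4 ⊕ -2))) gives 7.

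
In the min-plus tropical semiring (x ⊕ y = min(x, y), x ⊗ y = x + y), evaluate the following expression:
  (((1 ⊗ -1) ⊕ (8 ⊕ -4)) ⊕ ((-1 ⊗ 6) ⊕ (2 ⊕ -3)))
(((1 ⊗ -1) ⊕ (8 ⊕ -4)) ⊕ ((-1 ⊗ 6) ⊕ (2 ⊕ -3))) = -4

Expand innermost to outermost. Recall ⊕ takes the minimum of its arguments and ⊗ takes their sum. Working out the expression (((1 ⊗ -1) ⊕ (8 ⊕ -4)) ⊕ ((-1 ⊗ 6) ⊕ (2 ⊕ -3))) gives -4.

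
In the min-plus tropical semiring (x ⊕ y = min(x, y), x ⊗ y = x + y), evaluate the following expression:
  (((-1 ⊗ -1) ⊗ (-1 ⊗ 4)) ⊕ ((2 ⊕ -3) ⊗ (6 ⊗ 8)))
(((-1 ⊗ -1) ⊗ (-1 ⊗ 4)) ⊕ ((2 ⊕ -3) ⊗ (6 ⊗ 8))) = 1

Expand innermost to outermost. Recall ⊕ takes the minimum of its arguments and ⊗ takes their sum. Working out the expression (((-1 ⊗ -1) ⊗ (-1 ⊗ 4)) ⊕ ((2 ⊕ -3) ⊗ (6 ⊗ 8))) gives 1.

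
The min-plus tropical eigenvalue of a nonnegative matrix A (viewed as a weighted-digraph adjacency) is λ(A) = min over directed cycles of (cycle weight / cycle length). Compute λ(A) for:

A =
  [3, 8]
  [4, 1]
λ(A) = 1

Enumerate directed cycles and compute their means (weight / length). Sample:
  cycle 0 → 0: weight = 3, length = 1, mean = 3/1 ≈ 3.000
  cycle 1 → 1: weight = 1, length = 1, mean = 1/1 ≈ 1.000
  cycle 0 → 1 → 0: weight = 12, length = 2, mean = 12/2 ≈ 6.000
  cycle 1 → 0 → 1: weight = 12, length = 2, mean = 12/2 ≈ 6.000
Minimum mean = 1.000, attained e.g. along the cycle 1 → 1 with weight 1 and length 1. So λ(A) = 1/1 = 1.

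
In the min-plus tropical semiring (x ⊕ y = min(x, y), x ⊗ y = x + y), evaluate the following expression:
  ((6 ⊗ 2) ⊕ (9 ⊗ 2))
((6 ⊗ 2) ⊕ (9 ⊗ 2)) = 8

Expand innermost to outermost. Recall ⊕ takes the minimum of its arguments and ⊗ takes their sum. Working out the expression ((6 ⊗ 2) ⊕ (9 ⊗ 2)) gives 8.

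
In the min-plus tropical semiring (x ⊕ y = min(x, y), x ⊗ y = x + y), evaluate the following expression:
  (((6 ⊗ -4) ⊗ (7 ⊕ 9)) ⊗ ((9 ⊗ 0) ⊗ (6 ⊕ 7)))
(((6 ⊗ -4) ⊗ (7 ⊕ 9)) ⊗ ((9 ⊗ 0) ⊗ (6 ⊕ 7))) = 24

Expand innermost to outermost. Recall ⊕ takes the minimum of its arguments and ⊗ takes their sum. Working out the expression (((6 ⊗ -4) ⊗ (7 ⊕ 9)) ⊗ ((9 ⊗ 0) ⊗ (6 ⊕ 7))) gives 24.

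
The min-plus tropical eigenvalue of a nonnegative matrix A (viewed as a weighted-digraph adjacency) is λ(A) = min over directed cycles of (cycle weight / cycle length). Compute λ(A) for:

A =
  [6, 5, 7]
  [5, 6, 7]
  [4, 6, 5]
λ(A) = 5

Enumerate directed cycles and compute their means (weight / length). Sample:
  cycle 0 → 0: weight = 6, length = 1, mean = 6/1 ≈ 6.000
  cycle 1 → 1: weight = 6, length = 1, mean = 6/1 ≈ 6.000
  cycle 2 → 2: weight = 5, length = 1, mean = 5/1 ≈ 5.000
  cycle 0 → 1 → 0: weight = 10, length = 2, mean = 10/2 ≈ 5.000
  cycle 0 → 2 → 0: weight = 11, length = 2, mean = 11/2 ≈ 5.500
  cycle 1 → 0 → 1: weight = 10, length = 2, mean = 10/2 ≈ 5.000
Minimum mean = 5.000, attained e.g. along the cycle 2 → 2 with weight 5 and length 1. So λ(A) = 5/1 = 5.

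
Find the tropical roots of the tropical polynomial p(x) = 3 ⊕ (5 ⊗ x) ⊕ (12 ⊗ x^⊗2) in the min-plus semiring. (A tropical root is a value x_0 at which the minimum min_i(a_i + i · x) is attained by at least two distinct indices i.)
Roots: {-7, -2}

Each tropical root is a break point of the lower envelope of the lines y = a_i + i · x (there are 3 lines, with slopes 0, 1, ..., 2). Only the lines that attain the minimum somewhere contribute to roots; other lines are dominated. Here the surviving (envelope) indices are i = 2, i = 1, i = 0.
Intersections between consecutive envelope lines give the roots: for adjacent envelope indices i < j the intersection is x = (a_i − a_j) / (j − i). Reading off the sorted break points: {-7, -2}.
Verification: at each break x_0, at least two indices attain the minimum of min_i(a_i + i · x_0).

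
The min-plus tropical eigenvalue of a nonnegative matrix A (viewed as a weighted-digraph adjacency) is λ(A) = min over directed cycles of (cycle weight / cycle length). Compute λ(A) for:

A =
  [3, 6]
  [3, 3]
λ(A) = 3

Enumerate directed cycles and compute their means (weight / length). Sample:
  cycle 0 → 0: weight = 3, length = 1, mean = 3/1 ≈ 3.000
  cycle 1 → 1: weight = 3, length = 1, mean = 3/1 ≈ 3.000
  cycle 0 → 1 → 0: weight = 9, length = 2, mean = 9/2 ≈ 4.500
  cycle 1 → 0 → 1: weight = 9, length = 2, mean = 9/2 ≈ 4.500
Minimum mean = 3.000, attained e.g. along the cycle 0 → 0 with weight 3 and length 1. So λ(A) = 3/1 = 3.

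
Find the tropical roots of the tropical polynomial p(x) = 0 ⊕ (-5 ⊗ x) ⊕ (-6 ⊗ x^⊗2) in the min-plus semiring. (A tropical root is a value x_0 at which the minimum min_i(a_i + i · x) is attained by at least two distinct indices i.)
Roots: {1, 5}

Each tropical root is a break point of the lower envelope of the lines y = a_i + i · x (there are 3 lines, with slopes 0, 1, ..., 2). Only the lines that attain the minimum somewhere contribute to roots; other lines are dominated. Here the surviving (envelope) indices are i = 2, i = 1, i = 0.
Intersections between consecutive envelope lines give the roots: for adjacent envelope indices i < j the intersection is x = (a_i − a_j) / (j − i). Reading off the sorted break points: {1, 5}.
Verification: at each break x_0, at least two indices attain the minimum of min_i(a_i + i · x_0).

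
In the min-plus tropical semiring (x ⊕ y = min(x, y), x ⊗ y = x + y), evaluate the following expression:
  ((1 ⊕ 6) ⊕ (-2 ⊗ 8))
((1 ⊕ 6) ⊕ (-2 ⊗ 8)) = 1

Expand innermost to outermost. Recall ⊕ takes the minimum of its arguments and ⊗ takes their sum. Working out the expression ((1 ⊕ 6) ⊕ (-2 ⊗ 8)) gives 1.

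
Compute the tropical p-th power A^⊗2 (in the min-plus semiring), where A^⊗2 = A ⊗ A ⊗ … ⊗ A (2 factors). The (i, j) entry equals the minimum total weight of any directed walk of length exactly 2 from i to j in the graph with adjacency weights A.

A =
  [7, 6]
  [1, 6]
A^⊗2 =
  [7, 12]
  [7, 7]

Each entry (A^⊗2)_ij equals the minimum over all length-2 walks i = v_0 → v_1 → … → v_2 = j of Σ_t A[v_t][v_{t+1}]. For example, for (i, j) = (0, 1) we minimise over 2 possible intermediate vertex sequences; the minimum is 12, attained along the walk 0 → 1 → 1.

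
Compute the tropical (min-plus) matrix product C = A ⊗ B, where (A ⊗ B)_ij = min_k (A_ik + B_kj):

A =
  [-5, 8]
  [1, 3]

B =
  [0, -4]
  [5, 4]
A ⊗ B =
  [-5, -9]
  [1, -3]

Apply the min-plus product entry-by-entry:
  C[0][0] = min over k of (A[0][0] + B[0][0] = -5 + 0 = -5, A[0][1] + B[1][0] = 8 + 5 = 13) = -5 (attained at k = 0)
  C[0][1] = min over k of (A[0][0] + B[0][1] = -5 + -4 = -9, A[0][1] + B[1][1] = 8 + 4 = 12) = -9 (attained at k = 0)
  C[1][0] = min over k of (A[1][0] + B[0][0] = 1 + 0 = 1, A[1][1] + B[1][0] = 3 + 5 = 8) = 1 (attained at k = 0)
  C[1][1] = min over k of (A[1][0] + B[0][1] = 1 + -4 = -3, A[1][1] + B[1][1] = 3 + 4 = 7) = -3 (attained at k = 0)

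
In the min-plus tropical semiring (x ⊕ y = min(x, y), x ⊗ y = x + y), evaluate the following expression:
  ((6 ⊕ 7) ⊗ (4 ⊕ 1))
((6 ⊕ 7) ⊗ (4 ⊕ 1)) = 7

Expand innermost to outermost. Recall ⊕ takes the minimum of its arguments and ⊗ takes their sum. Working out the expression ((6 ⊕ 7) ⊗ (4 ⊕ 1)) gives 7.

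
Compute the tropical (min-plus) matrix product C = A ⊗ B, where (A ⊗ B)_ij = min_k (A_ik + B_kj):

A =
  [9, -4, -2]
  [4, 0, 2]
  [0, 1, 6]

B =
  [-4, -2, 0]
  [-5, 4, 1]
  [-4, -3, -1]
A ⊗ B =
  [-9, -5, -3]
  [-5, -1, 1]
  [-4, -2, 0]

Apply the min-plus product entry-by-entry:
  C[0][0] = min over k of (A[0][0] + B[0][0] = 9 + -4 = 5, A[0][1] + B[1][0] = -4 + -5 = -9, A[0][2] + B[2][0] = -2 + -4 = -6) = -9 (attained at k = 1)
  C[0][1] = min over k of (A[0][0] + B[0][1] = 9 + -2 = 7, A[0][1] + B[1][1] = -4 + 4 = 0, A[0][2] + B[2][1] = -2 + -3 = -5) = -5 (attained at k = 2)
  C[0][2] = min over k of (A[0][0] + B[0][2] = 9 + 0 = 9, A[0][1] + B[1][2] = -4 + 1 = -3, A[0][2] + B[2][2] = -2 + -1 = -3) = -3 (attained at k = 1)
  C[1][0] = min over k of (A[1][0] + B[0][0] = 4 + -4 = 0, A[1][1] + B[1][0] = 0 + -5 = -5, A[1][2] + B[2][0] = 2 + -4 = -2) = -5 (attained at k = 1)
  C[1][1] = min over k of (A[1][0] + B[0][1] = 4 + -2 = 2, A[1][1] + B[1][1] = 0 + 4 = 4, A[1][2] + B[2][1] = 2 + -3 = -1) = -1 (attained at k = 2)
  C[1][2] = min over k of (A[1][0] + B[0][2] = 4 + 0 = 4, A[1][1] + B[1][2] = 0 + 1 = 1, A[1][2] + B[2][2] = 2 + -1 = 1) = 1 (attained at k = 1)
  C[2][0] = min over k of (A[2][0] + B[0][0] = 0 + -4 = -4, A[2][1] + B[1][0] = 1 + -5 = -4, A[2][2] + B[2][0] = 6 + -4 = 2) = -4 (attained at k = 0)
  C[2][1] = min over k of (A[2][0] + B[0][1] = 0 + -2 = -2, A[2][1] + B[1][1] = 1 + 4 = 5, A[2][2] + B[2][1] = 6 + -3 = 3) = -2 (attained at k = 0)
  C[2][2] = min over k of (A[2][0] + B[0][2] = 0 + 0 = 0, A[2][1] + B[1][2] = 1 + 1 = 2, A[2][2] + B[2][2] = 6 + -1 = 5) = 0 (attained at k = 0)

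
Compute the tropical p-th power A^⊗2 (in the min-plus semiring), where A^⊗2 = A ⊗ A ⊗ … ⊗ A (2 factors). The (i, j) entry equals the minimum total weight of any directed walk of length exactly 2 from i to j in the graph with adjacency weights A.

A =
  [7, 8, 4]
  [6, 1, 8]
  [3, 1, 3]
A^⊗2 =
  [7, 5, 7]
  [7, 2, 9]
  [6, 2, 6]

Each entry (A^⊗2)_ij equals the minimum over all length-2 walks i = v_0 → v_1 → … → v_2 = j of Σ_t A[v_t][v_{t+1}]. For example, for (i, j) = (0, 2) we minimise over 3 possible intermediate vertex sequences; the minimum is 7, attained along the walk 0 → 2 → 2.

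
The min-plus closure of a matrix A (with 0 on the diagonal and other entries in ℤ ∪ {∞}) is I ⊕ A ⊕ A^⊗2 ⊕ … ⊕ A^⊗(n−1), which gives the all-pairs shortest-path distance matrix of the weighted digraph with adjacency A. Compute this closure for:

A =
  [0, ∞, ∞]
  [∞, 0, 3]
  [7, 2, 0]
Closure =
  [0, ∞, ∞]
  [10, 0, 3]
  [7, 2, 0]

This is the Floyd-Warshall all-pairs shortest-path computation. For each intermediate vertex k = 0, 1, …, 2, update dist[i][j] ← min(dist[i][j], dist[i][k] + dist[k][j]). The final matrix gives, for each (i, j), the minimum total weight of any directed path from i to j (possibly empty when i = j).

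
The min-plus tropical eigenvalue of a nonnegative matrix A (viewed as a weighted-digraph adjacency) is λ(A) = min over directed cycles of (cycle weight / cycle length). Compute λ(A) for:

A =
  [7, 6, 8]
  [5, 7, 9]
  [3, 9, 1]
λ(A) = 1

Enumerate directed cycles and compute their means (weight / length). Sample:
  cycle 0 → 0: weight = 7, length = 1, mean = 7/1 ≈ 7.000
  cycle 1 → 1: weight = 7, length = 1, mean = 7/1 ≈ 7.000
  cycle 2 → 2: weight = 1, length = 1, mean = 1/1 ≈ 1.000
  cycle 0 → 1 → 0: weight = 11, length = 2, mean = 11/2 ≈ 5.500
  cycle 0 → 2 → 0: weight = 11, length = 2, mean = 11/2 ≈ 5.500
  cycle 1 → 0 → 1: weight = 11, length = 2, mean = 11/2 ≈ 5.500
Minimum mean = 1.000, attained e.g. along the cycle 2 → 2 with weight 1 and length 1. So λ(A) = 1/1 = 1.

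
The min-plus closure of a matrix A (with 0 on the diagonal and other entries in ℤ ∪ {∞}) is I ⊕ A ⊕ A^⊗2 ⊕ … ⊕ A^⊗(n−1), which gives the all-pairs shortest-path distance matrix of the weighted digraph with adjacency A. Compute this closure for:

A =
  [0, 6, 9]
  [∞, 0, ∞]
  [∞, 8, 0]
Closure =
  [0, 6, 9]
  [∞, 0, ∞]
  [∞, 8, 0]

This is the Floyd-Warshall all-pairs shortest-path computation. For each intermediate vertex k = 0, 1, …, 2, update dist[i][j] ← min(dist[i][j], dist[i][k] + dist[k][j]). The final matrix gives, for each (i, j), the minimum total weight of any directed path from i to j (possibly empty when i = j).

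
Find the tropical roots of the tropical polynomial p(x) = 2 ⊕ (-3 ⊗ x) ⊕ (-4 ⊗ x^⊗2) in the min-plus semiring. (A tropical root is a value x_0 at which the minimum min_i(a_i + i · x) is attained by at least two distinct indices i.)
Roots: {1, 5}

Each tropical root is a break point of the lower envelope of the lines y = a_i + i · x (there are 3 lines, with slopes 0, 1, ..., 2). Only the lines that attain the minimum somewhere contribute to roots; other lines are dominated. Here the surviving (envelope) indices are i = 2, i = 1, i = 0.
Intersections between consecutive envelope lines give the roots: for adjacent envelope indices i < j the intersection is x = (a_i − a_j) / (j − i). Reading off the sorted break points: {1, 5}.
Verification: at each break x_0, at least two indices attain the minimum of min_i(a_i + i · x_0).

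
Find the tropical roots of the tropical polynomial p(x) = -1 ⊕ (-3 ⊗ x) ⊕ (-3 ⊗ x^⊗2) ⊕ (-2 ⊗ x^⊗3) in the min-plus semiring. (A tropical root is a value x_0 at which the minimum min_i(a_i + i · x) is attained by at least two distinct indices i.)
Roots: {-1, 0, 2}

Each tropical root is a break point of the lower envelope of the lines y = a_i + i · x (there are 4 lines, with slopes 0, 1, ..., 3). Only the lines that attain the minimum somewhere contribute to roots; other lines are dominated. Here the surviving (envelope) indices are i = 3, i = 2, i = 1, i = 0.
Intersections between consecutive envelope lines give the roots: for adjacent envelope indices i < j the intersection is x = (a_i − a_j) / (j − i). Reading off the sorted break points: {-1, 0, 2}.
Verification: at each break x_0, at least two indices attain the minimum of min_i(a_i + i · x_0).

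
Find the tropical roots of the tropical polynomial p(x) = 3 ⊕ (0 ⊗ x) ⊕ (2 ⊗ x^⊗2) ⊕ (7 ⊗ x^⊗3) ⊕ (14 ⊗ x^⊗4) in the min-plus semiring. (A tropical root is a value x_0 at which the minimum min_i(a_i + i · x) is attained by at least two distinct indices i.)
Roots: {-7, -5, -2, 3}

Each tropical root is a break point of the lower envelope of the lines y = a_i + i · x (there are 5 lines, with slopes 0, 1, ..., 4). Only the lines that attain the minimum somewhere contribute to roots; other lines are dominated. Here the surviving (envelope) indices are i = 4, i = 3, i = 2, i = 1, i = 0.
Intersections between consecutive envelope lines give the roots: for adjacent envelope indices i < j the intersection is x = (a_i − a_j) / (j − i). Reading off the sorted break points: {-7, -5, -2, 3}.
Verification: at each break x_0, at least two indices attain the minimum of min_i(a_i + i · x_0).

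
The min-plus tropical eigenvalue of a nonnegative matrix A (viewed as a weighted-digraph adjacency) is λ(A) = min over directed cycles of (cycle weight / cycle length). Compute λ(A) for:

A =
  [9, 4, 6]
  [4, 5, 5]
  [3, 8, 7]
λ(A) = 4

Enumerate directed cycles and compute their means (weight / length). Sample:
  cycle 0 → 0: weight = 9, length = 1, mean = 9/1 ≈ 9.000
  cycle 1 → 1: weight = 5, length = 1, mean = 5/1 ≈ 5.000
  cycle 2 → 2: weight = 7, length = 1, mean = 7/1 ≈ 7.000
  cycle 0 → 1 → 0: weight = 8, length = 2, mean = 8/2 ≈ 4.000
  cycle 0 → 2 → 0: weight = 9, length = 2, mean = 9/2 ≈ 4.500
  cycle 1 → 0 → 1: weight = 8, length = 2, mean = 8/2 ≈ 4.000
Minimum mean = 4.000, attained e.g. along the cycle 0 → 1 → 0 with weight 8 and length 2. So λ(A) = 8/2 = 4.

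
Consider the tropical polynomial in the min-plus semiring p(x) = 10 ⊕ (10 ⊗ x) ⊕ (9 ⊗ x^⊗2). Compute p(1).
p(1) = 10

A tropical monomial a ⊗ x^⊗i evaluates to a + i · x. Evaluating each term at x = 1:
  Term 0 contributes 10 + 0 · 1 = 10
  Term 1 contributes 10 + 1 · 1 = 11
  Term 2 contributes 9 + 2 · 1 = 11
p(1) = ⊕ of these = min[10, 11, 11] = 10.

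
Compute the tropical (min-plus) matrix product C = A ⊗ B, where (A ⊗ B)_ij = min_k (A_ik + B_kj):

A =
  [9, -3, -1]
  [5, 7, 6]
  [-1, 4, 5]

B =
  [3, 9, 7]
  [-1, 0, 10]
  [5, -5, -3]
A ⊗ B =
  [-4, -6, -4]
  [6, 1, 3]
  [2, 0, 2]

Apply the min-plus product entry-by-entry:
  C[0][0] = min over k of (A[0][0] + B[0][0] = 9 + 3 = 12, A[0][1] + B[1][0] = -3 + -1 = -4, A[0][2] + B[2][0] = -1 + 5 = 4) = -4 (attained at k = 1)
  C[0][1] = min over k of (A[0][0] + B[0][1] = 9 + 9 = 18, A[0][1] + B[1][1] = -3 + 0 = -3, A[0][2] + B[2][1] = -1 + -5 = -6) = -6 (attained at k = 2)
  C[0][2] = min over k of (A[0][0] + B[0][2] = 9 + 7 = 16, A[0][1] + B[1][2] = -3 + 10 = 7, A[0][2] + B[2][2] = -1 + -3 = -4) = -4 (attained at k = 2)
  C[1][0] = min over k of (A[1][0] + B[0][0] = 5 + 3 = 8, A[1][1] + B[1][0] = 7 + -1 = 6, A[1][2] + B[2][0] = 6 + 5 = 11) = 6 (attained at k = 1)
  C[1][1] = min over k of (A[1][0] + B[0][1] = 5 + 9 = 14, A[1][1] + B[1][1] = 7 + 0 = 7, A[1][2] + B[2][1] = 6 + -5 = 1) = 1 (attained at k = 2)
  C[1][2] = min over k of (A[1][0] + B[0][2] = 5 + 7 = 12, A[1][1] + B[1][2] = 7 + 10 = 17, A[1][2] + B[2][2] = 6 + -3 = 3) = 3 (attained at k = 2)
  C[2][0] = min over k of (A[2][0] + B[0][0] = -1 + 3 = 2, A[2][1] + B[1][0] = 4 + -1 = 3, A[2][2] + B[2][0] = 5 + 5 = 10) = 2 (attained at k = 0)
  C[2][1] = min over k of (A[2][0] + B[0][1] = -1 + 9 = 8, A[2][1] + B[1][1] = 4 + 0 = 4, A[2][2] + B[2][1] = 5 + -5 = 0) = 0 (attained at k = 2)
  C[2][2] = min over k of (A[2][0] + B[0][2] = -1 + 7 = 6, A[2][1] + B[1][2] = 4 + 10 = 14, A[2][2] + B[2][2] = 5 + -3 = 2) = 2 (attained at k = 2)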